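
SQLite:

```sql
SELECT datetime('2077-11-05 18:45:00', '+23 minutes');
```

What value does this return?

2077-11-05 19:08:00

+23 minutes from 2077-11-05 18:45:00 is 2077-11-05 19:08:00.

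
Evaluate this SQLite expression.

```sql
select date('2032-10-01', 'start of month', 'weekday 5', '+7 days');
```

`start of month` rewinds 2032-10-01 to 2032-10-01.
`weekday 5` advances to the next Friday; 2032-10-01 is already a Friday, so it stays at 2032-10-01.
Advancing 7 more days within October lands on 2032-10-08.

2032-10-08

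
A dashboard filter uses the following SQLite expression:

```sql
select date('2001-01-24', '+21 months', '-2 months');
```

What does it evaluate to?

2002-08-24

Adding +21 months to 2001-01-24 gives 2002-10-24.
Adding -2 months to 2002-10-24 gives 2002-08-24.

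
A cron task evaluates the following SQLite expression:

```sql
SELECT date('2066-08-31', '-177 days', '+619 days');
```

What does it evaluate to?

Applying '-177 days' to 2066-08-31: counting 177 days back gives 2066-03-07.
Applying '+619 days' to 2066-03-07: counting 619 days forward gives 2067-11-16.

2067-11-16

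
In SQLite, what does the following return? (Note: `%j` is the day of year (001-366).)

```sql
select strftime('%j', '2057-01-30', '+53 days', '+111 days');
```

194

First apply '+53 days', '+111 days': 2057-01-30 → 2057-07-13.
Day-of-year for 2057-07-13: days since 2057-01-01 inclusive = 194, zero-padded to 194.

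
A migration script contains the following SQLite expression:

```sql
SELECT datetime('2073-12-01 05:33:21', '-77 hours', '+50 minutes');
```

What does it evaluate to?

-77 hours from 2073-12-01 05:33:21 is 2073-11-28 00:33:21 (crosses midnight).
+50 minutes from 2073-11-28 00:33:21 is 2073-11-28 01:23:21.

2073-11-28 01:23:21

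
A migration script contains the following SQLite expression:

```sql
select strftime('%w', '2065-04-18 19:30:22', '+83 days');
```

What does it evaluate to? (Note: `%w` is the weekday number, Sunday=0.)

First apply '+83 days': 2065-04-18 19:30:22 → 2065-07-10 19:30:22.
2065-07-10 is a Friday; with Sunday=0 that is 5.

5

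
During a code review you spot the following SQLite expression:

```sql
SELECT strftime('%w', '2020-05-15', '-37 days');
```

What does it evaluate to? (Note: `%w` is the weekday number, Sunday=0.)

3

First apply '-37 days': 2020-05-15 → 2020-04-08.
2020-04-08 is a Wednesday; with Sunday=0 that is 3.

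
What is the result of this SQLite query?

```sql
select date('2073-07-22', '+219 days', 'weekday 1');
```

Applying '+219 days' to 2073-07-22: counting 219 days forward gives 2074-02-26.
`weekday 1` advances to the next Monday; 2074-02-26 is already a Monday, so it stays at 2074-02-26.

2074-02-26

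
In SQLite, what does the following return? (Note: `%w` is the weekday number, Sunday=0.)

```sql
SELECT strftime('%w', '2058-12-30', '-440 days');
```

2

First apply '-440 days': 2058-12-30 → 2057-10-16.
2057-10-16 is a Tuesday; with Sunday=0 that is 2.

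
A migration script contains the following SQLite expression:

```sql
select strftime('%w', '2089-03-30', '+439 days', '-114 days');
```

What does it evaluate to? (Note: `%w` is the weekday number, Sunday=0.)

First apply '+439 days', '-114 days': 2089-03-30 → 2090-02-18.
2090-02-18 is a Saturday; with Sunday=0 that is 6.

6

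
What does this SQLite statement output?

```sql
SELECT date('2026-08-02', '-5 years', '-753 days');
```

Adding -5 years to 2026-08-02 gives 2021-08-02.
Applying '-753 days' to 2021-08-02: counting 753 days back gives 2019-07-11.

2019-07-11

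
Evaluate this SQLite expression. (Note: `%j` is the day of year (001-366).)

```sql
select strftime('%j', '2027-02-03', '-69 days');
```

330

First apply '-69 days': 2027-02-03 → 2026-11-26.
Day-of-year for 2026-11-26: days since 2026-01-01 inclusive = 330, zero-padded to 330.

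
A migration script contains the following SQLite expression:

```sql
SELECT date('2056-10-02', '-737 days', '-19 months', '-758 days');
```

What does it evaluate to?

2051-01-30

Applying '-737 days' to 2056-10-02: counting 737 days back gives 2054-09-26.
Adding -19 months to 2054-09-26 gives 2053-02-26.
Applying '-758 days' to 2053-02-26: counting 758 days back gives 2051-01-30.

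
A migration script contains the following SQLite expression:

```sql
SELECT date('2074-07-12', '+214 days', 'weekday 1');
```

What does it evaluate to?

Applying '+214 days' to 2074-07-12: counting 214 days forward gives 2075-02-11.
`weekday 1` advances to the next Monday; 2075-02-11 is already a Monday, so it stays at 2075-02-11.

2075-02-11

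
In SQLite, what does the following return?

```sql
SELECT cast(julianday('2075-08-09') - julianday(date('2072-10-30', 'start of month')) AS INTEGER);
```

1042

`start of month` rewinds 2072-10-30 to 2072-10-01.
30 days remain in October 2072 after the 1st (31 − 1).
Full months from November 2072 through July 2075 contribute their day counts.
Then 9 days into August 2075.
Total: 30 + 30 + 31 + 31 + 28 + 31 + 30 + 31 + 30 + 31 + 31 + 30 + 31 + 30 + 31 + 31 + 28 + 31 + 30 + 31 + 30 + 31 + 31 + 30 + 31 + 30 + 31 + 31 + 28 + 31 + 30 + 31 + 30 + 31 + 9 = 1042.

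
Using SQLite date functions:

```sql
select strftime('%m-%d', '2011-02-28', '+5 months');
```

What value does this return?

First apply '+5 months': 2011-02-28 → 2011-07-28.
`%m-%d` extracts the month-day: 07-28.

07-28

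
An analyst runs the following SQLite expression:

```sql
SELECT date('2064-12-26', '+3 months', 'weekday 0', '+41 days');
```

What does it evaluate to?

2065-05-09

Adding +3 months to 2064-12-26 gives 2065-03-26.
`weekday 0` advances to the next Sunday; 2065-03-26 is a Thursday, so it moves forward to 2065-03-29.
Applying '+41 days' to 2065-03-29: counting 41 days forward gives 2065-05-09.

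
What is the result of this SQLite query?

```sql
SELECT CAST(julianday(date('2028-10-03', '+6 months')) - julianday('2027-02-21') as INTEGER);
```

772

Adding +6 months to 2028-10-03 gives 2029-04-03.
7 days remain in February 2027 after the 21st (28 − 21).
Full months from March 2027 through March 2029 contribute their day counts.
Then 3 days into April 2029.
Total: 7 + 31 + 30 + 31 + 30 + 31 + 31 + 30 + 31 + 30 + 31 + 31 + 29 + 31 + 30 + 31 + 30 + 31 + 31 + 30 + 31 + 30 + 31 + 31 + 28 + 31 + 3 = 772.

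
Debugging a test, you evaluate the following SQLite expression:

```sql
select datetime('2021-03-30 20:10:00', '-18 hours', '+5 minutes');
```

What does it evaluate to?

2021-03-30 02:15:00

-18 hours from 2021-03-30 20:10:00 is 2021-03-30 02:10:00.
+5 minutes from 2021-03-30 02:10:00 is 2021-03-30 02:15:00.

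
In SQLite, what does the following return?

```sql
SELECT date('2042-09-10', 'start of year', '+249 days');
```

`start of year` rewinds 2042-09-10 to 2042-01-01.
Applying '+249 days' to 2042-01-01: counting 249 days forward gives 2042-09-07.

2042-09-07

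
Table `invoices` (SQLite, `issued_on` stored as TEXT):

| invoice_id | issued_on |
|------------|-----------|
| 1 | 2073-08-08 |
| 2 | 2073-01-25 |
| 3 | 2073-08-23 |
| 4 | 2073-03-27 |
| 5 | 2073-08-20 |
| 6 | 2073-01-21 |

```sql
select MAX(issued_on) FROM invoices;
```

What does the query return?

2073-08-23

MAX over {2073-01-21, 2073-01-25, 2073-03-27, 2073-08-08, 2073-08-20, 2073-08-23}.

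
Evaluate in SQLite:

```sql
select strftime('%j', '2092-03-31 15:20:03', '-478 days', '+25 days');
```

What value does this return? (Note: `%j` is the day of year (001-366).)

First apply '-478 days', '+25 days': 2092-03-31 15:20:03 → 2091-01-03 15:20:03.
Day-of-year for 2091-01-03: days since 2091-01-01 inclusive = 3, zero-padded to 003.

003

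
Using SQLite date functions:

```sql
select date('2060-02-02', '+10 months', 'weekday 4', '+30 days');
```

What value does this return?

Adding +10 months to 2060-02-02 gives 2060-12-02.
`weekday 4` advances to the next Thursday; 2060-12-02 is already a Thursday, so it stays at 2060-12-02.
December 2060 has 31 days; 29 remain after the 2nd, so 30 days reach 2061-01-01.

2061-01-01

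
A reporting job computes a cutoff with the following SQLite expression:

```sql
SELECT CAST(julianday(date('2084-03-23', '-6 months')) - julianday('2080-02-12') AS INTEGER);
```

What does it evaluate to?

1319

Adding -6 months to 2084-03-23 gives 2083-09-23.
17 days remain in February 2080 after the 12th (29 − 12).
Full months from March 2080 through August 2083 contribute their day counts.
Then 23 days into September 2083.
Total: 17 + 31 + 30 + 31 + 30 + 31 + 31 + 30 + 31 + 30 + 31 + 31 + 28 + 31 + 30 + 31 + 30 + 31 + 31 + 30 + 31 + 30 + 31 + 31 + 28 + 31 + 30 + 31 + 30 + 31 + 31 + 30 + 31 + 30 + 31 + 31 + 28 + 31 + 30 + 31 + 30 + 31 + 31 + 23 = 1319.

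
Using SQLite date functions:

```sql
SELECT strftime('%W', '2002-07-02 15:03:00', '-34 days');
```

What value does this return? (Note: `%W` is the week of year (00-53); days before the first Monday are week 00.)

First apply '-34 days': 2002-07-02 15:03:00 → 2002-05-29 15:03:00.
2002-05-29 is a Wednesday. SQLite's %W counts Mondays since the year started; the result is 21.

21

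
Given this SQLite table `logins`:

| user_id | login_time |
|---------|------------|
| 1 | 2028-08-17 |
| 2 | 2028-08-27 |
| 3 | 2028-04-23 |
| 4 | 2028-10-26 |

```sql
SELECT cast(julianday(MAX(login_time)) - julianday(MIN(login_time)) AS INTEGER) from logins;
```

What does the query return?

MIN = 2028-04-23, MAX = 2028-10-26.
7 days remain in April 2028 after the 23rd (30 − 23).
May 2028: 31 days.
June 2028: 30 days.
July 2028: 31 days.
August 2028: 31 days.
September 2028: 30 days.
Then 26 days into October 2028.
Total: 7 + 31 + 30 + 31 + 31 + 30 + 26 = 186.

186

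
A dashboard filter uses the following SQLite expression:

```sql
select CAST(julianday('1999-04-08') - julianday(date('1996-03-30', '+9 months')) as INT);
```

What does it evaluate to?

Adding +9 months to 1996-03-30 gives 1996-12-30.
1 day remains in December 1996 after the 30th (31 − 30).
Full months from January 1997 through March 1999 contribute their day counts.
Then 8 days into April 1999.
Total: 1 + 31 + 28 + 31 + 30 + 31 + 30 + 31 + 31 + 30 + 31 + 30 + 31 + 31 + 28 + 31 + 30 + 31 + 30 + 31 + 31 + 30 + 31 + 30 + 31 + 31 + 28 + 31 + 8 = 829.

829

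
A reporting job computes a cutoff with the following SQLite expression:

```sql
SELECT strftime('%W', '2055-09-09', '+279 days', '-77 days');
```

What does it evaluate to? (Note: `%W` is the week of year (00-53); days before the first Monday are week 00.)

13

First apply '+279 days', '-77 days': 2055-09-09 → 2056-03-29.
2056-03-29 is a Wednesday. SQLite's %W counts Mondays since the year started; the result is 13.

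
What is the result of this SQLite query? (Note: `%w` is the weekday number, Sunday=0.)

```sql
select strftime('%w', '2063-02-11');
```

0

2063-02-11 is a Sunday; with Sunday=0 that is 0.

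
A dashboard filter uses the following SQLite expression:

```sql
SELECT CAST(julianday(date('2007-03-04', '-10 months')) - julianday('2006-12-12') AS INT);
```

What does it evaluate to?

-222

Adding -10 months to 2007-03-04 gives 2006-05-04.
27 days remain in May 2006 after the 4th (31 − 4).
Full months from June 2006 through November 2006 contribute their day counts.
Then 12 days into December 2006.
Total: 27 + 30 + 31 + 31 + 30 + 31 + 30 + 12 = 222.
The subtraction is earlier − later, so the result is −222 → -222.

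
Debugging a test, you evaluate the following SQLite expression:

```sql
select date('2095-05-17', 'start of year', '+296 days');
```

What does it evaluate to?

`start of year` rewinds 2095-05-17 to 2095-01-01.
Applying '+296 days' to 2095-01-01: counting 296 days forward gives 2095-10-24.

2095-10-24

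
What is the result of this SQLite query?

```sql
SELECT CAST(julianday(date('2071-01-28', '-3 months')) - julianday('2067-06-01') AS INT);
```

1245

Adding -3 months to 2071-01-28 gives 2070-10-28.
29 days remain in June 2067 after the 1st (30 − 1).
Full months from July 2067 through September 2070 contribute their day counts.
Then 28 days into October 2070.
Total: 29 + 31 + 31 + 30 + 31 + 30 + 31 + 31 + 29 + 31 + 30 + 31 + 30 + 31 + 31 + 30 + 31 + 30 + 31 + 31 + 28 + 31 + 30 + 31 + 30 + 31 + 31 + 30 + 31 + 30 + 31 + 31 + 28 + 31 + 30 + 31 + 30 + 31 + 31 + 30 + 28 = 1245.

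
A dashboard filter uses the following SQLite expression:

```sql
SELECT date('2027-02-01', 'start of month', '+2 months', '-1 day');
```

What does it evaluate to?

`start of month` rewinds 2027-02-01 to 2027-02-01.
Adding +2 months to 2027-02-01 gives 2027-04-01.
Going back 1 day from 2027-04-01 reaches 2027-03-31 (last day of March, 31 days).

2027-03-31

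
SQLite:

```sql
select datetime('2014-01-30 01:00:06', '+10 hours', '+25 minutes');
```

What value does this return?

2014-01-30 11:25:06

+10 hours from 2014-01-30 01:00:06 is 2014-01-30 11:00:06.
+25 minutes from 2014-01-30 11:00:06 is 2014-01-30 11:25:06.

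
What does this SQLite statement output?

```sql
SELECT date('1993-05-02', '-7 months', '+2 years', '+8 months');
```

1995-06-02

Adding -7 months to 1993-05-02 gives 1992-10-02.
Adding +2 years to 1992-10-02 gives 1994-10-02.
Adding +8 months to 1994-10-02 gives 1995-06-02.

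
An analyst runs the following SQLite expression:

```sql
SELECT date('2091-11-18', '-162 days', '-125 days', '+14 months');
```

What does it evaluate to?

Applying '-162 days' to 2091-11-18: counting 162 days back gives 2091-06-09.
Applying '-125 days' to 2091-06-09: counting 125 days back gives 2091-02-04.
Adding +14 months to 2091-02-04 gives 2092-04-04.

2092-04-04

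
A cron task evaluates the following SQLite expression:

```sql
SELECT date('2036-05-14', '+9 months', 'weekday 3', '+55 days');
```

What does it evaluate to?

2037-04-14

Adding +9 months to 2036-05-14 gives 2037-02-14.
`weekday 3` advances to the next Wednesday; 2037-02-14 is a Saturday, so it moves forward to 2037-02-18.
Applying '+55 days' to 2037-02-18: counting 55 days forward gives 2037-04-14.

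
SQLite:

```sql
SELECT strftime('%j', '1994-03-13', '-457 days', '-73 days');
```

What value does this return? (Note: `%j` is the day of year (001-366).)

First apply '-457 days', '-73 days': 1994-03-13 → 1992-09-29.
Day-of-year for 1992-09-29: days since 1992-01-01 inclusive = 273, zero-padded to 273.

273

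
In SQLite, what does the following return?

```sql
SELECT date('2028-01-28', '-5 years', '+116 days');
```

Adding -5 years to 2028-01-28 gives 2023-01-28.
Applying '+116 days' to 2023-01-28: counting 116 days forward gives 2023-05-24.

2023-05-24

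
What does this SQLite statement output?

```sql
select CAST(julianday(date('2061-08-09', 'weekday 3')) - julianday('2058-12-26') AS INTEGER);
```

958

`weekday 3` advances to the next Wednesday; 2061-08-09 is a Tuesday, so it moves forward to 2061-08-10.
5 days remain in December 2058 after the 26th (31 − 26).
Full months from January 2059 through July 2061 contribute their day counts.
Then 10 days into August 2061.
Total: 5 + 31 + 28 + 31 + 30 + 31 + 30 + 31 + 31 + 30 + 31 + 30 + 31 + 31 + 29 + 31 + 30 + 31 + 30 + 31 + 31 + 30 + 31 + 30 + 31 + 31 + 28 + 31 + 30 + 31 + 30 + 31 + 10 = 958.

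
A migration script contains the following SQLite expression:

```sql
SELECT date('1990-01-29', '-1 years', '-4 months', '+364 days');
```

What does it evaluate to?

1989-09-28

Adding -1 year to 1990-01-29 gives 1989-01-29.
Adding -4 months to 1989-01-29 gives 1988-09-29.
Applying '+364 days' to 1988-09-29: counting 364 days forward gives 1989-09-28.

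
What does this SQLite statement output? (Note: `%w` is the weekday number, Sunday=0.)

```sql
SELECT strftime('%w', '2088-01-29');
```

4

2088-01-29 is a Thursday; with Sunday=0 that is 4.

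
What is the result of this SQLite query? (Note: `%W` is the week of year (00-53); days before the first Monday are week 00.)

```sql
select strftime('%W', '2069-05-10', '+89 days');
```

First apply '+89 days': 2069-05-10 → 2069-08-07.
2069-08-07 is a Wednesday. SQLite's %W counts Mondays since the year started; the result is 31.

31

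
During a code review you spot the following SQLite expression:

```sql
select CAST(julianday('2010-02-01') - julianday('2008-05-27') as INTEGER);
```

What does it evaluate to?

4 days remain in May 2008 after the 27th (31 − 27).
Full months from June 2008 through January 2010 contribute their day counts.
Then 1 day into February 2010.
Total: 4 + 30 + 31 + 31 + 30 + 31 + 30 + 31 + 31 + 28 + 31 + 30 + 31 + 30 + 31 + 31 + 30 + 31 + 30 + 31 + 31 + 1 = 615.

615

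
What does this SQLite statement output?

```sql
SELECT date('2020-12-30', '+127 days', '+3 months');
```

2021-08-06

Applying '+127 days' to 2020-12-30: counting 127 days forward gives 2021-05-06.
Adding +3 months to 2021-05-06 gives 2021-08-06.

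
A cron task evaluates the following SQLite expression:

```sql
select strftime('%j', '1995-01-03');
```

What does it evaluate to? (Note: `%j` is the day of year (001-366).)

Day-of-year for 1995-01-03: days since 1995-01-01 inclusive = 3, zero-padded to 003.

003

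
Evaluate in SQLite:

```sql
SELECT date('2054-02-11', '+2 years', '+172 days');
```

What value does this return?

2056-08-01

Adding +2 years to 2054-02-11 gives 2056-02-11.
Applying '+172 days' to 2056-02-11: counting 172 days forward gives 2056-08-01.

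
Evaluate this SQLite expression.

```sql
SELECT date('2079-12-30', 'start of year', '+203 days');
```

2079-07-23

`start of year` rewinds 2079-12-30 to 2079-01-01.
Applying '+203 days' to 2079-01-01: counting 203 days forward gives 2079-07-23.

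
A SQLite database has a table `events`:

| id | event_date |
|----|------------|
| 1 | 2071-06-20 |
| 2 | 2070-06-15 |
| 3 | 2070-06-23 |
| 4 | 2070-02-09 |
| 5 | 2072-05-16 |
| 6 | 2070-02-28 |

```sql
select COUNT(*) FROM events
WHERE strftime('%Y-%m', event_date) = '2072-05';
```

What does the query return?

Rows with year-month 2072-05: 2072-05-16 → 1.

1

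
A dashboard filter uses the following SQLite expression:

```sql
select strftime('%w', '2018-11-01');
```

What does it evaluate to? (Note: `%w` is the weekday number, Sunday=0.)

2018-11-01 is a Thursday; with Sunday=0 that is 4.

4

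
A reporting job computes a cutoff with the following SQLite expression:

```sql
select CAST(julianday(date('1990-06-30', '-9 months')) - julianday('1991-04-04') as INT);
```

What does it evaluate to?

Adding -9 months to 1990-06-30 gives 1989-09-30.
0 days remain in September 1989 after the 30th (30 − 30).
Full months from October 1989 through March 1991 contribute their day counts.
Then 4 days into April 1991.
Total: 0 + 31 + 30 + 31 + 31 + 28 + 31 + 30 + 31 + 30 + 31 + 31 + 30 + 31 + 30 + 31 + 31 + 28 + 31 + 4 = 551.
The subtraction is earlier − later, so the result is −551 → -551.

-551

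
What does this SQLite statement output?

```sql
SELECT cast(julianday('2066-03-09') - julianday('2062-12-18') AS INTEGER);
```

1177

13 days remain in December 2062 after the 18th (31 − 18).
Full months from January 2063 through February 2066 contribute their day counts.
Then 9 days into March 2066.
Total: 13 + 31 + 28 + 31 + 30 + 31 + 30 + 31 + 31 + 30 + 31 + 30 + 31 + 31 + 29 + 31 + 30 + 31 + 30 + 31 + 31 + 30 + 31 + 30 + 31 + 31 + 28 + 31 + 30 + 31 + 30 + 31 + 31 + 30 + 31 + 30 + 31 + 31 + 28 + 9 = 1177.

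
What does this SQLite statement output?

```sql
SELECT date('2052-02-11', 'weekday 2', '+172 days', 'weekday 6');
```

`weekday 2` advances to the next Tuesday; 2052-02-11 is a Sunday, so it moves forward to 2052-02-13.
Applying '+172 days' to 2052-02-13: counting 172 days forward gives 2052-08-03.
`weekday 6` advances to the next Saturday; 2052-08-03 is already a Saturday, so it stays at 2052-08-03.

2052-08-03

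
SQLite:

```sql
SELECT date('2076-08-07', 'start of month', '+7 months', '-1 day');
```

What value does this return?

`start of month` rewinds 2076-08-07 to 2076-08-01.
Adding +7 months to 2076-08-01 gives 2077-03-01.
Going back 1 day from 2077-03-01 reaches 2077-02-28 (last day of February, 28 days).

2077-02-28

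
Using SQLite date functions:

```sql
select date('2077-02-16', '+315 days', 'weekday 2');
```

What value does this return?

Applying '+315 days' to 2077-02-16: counting 315 days forward gives 2077-12-28.
`weekday 2` advances to the next Tuesday; 2077-12-28 is already a Tuesday, so it stays at 2077-12-28.

2077-12-28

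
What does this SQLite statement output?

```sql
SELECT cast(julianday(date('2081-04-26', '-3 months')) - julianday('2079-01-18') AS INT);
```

739

Adding -3 months to 2081-04-26 gives 2081-01-26.
13 days remain in January 2079 after the 18th (31 − 18).
Full months from February 2079 through December 2080 contribute their day counts.
Then 26 days into January 2081.
Total: 13 + 28 + 31 + 30 + 31 + 30 + 31 + 31 + 30 + 31 + 30 + 31 + 31 + 29 + 31 + 30 + 31 + 30 + 31 + 31 + 30 + 31 + 30 + 31 + 26 = 739.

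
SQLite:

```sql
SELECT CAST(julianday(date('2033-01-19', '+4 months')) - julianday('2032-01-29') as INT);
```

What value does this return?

Adding +4 months to 2033-01-19 gives 2033-05-19.
2 days remain in January 2032 after the 29th (31 − 29).
Full months from February 2032 through April 2033 contribute their day counts.
Then 19 days into May 2033.
Total: 2 + 29 + 31 + 30 + 31 + 30 + 31 + 31 + 30 + 31 + 30 + 31 + 31 + 28 + 31 + 30 + 19 = 476.

476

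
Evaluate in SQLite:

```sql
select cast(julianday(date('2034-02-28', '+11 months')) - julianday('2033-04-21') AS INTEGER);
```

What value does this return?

Adding +11 months to 2034-02-28 gives 2035-01-28.
9 days remain in April 2033 after the 21st (30 − 21).
Full months from May 2033 through December 2034 contribute their day counts.
Then 28 days into January 2035.
Total: 9 + 31 + 30 + 31 + 31 + 30 + 31 + 30 + 31 + 31 + 28 + 31 + 30 + 31 + 30 + 31 + 31 + 30 + 31 + 30 + 31 + 28 = 647.

647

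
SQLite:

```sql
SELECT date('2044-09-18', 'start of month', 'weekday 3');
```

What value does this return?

`start of month` rewinds 2044-09-18 to 2044-09-01.
`weekday 3` advances to the next Wednesday; 2044-09-01 is a Thursday, so it moves forward to 2044-09-07.

2044-09-07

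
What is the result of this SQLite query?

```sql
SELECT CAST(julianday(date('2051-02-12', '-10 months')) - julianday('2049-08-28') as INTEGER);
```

227

Adding -10 months to 2051-02-12 gives 2050-04-12.
3 days remain in August 2049 after the 28th (31 − 28).
Full months from September 2049 through March 2050 contribute their day counts.
Then 12 days into April 2050.
Total: 3 + 30 + 31 + 30 + 31 + 31 + 28 + 31 + 12 = 227.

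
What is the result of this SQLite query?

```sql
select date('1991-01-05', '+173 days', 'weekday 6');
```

Applying '+173 days' to 1991-01-05: counting 173 days forward gives 1991-06-27.
`weekday 6` advances to the next Saturday; 1991-06-27 is a Thursday, so it moves forward to 1991-06-29.

1991-06-29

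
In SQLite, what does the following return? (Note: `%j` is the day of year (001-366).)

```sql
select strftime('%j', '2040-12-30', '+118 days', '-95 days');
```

022

First apply '+118 days', '-95 days': 2040-12-30 → 2041-01-22.
Day-of-year for 2041-01-22: days since 2041-01-01 inclusive = 22, zero-padded to 022.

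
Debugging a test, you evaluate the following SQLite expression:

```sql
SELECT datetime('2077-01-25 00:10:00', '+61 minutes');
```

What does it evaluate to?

2077-01-25 01:11:00

61 minutes = 1h 1m; +61 minutes from 2077-01-25 00:10:00 is 2077-01-25 01:11:00.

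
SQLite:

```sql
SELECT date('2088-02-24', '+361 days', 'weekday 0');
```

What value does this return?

2089-02-20

Applying '+361 days' to 2088-02-24: counting 361 days forward gives 2089-02-19.
`weekday 0` advances to the next Sunday; 2089-02-19 is a Saturday, so it moves forward to 2089-02-20.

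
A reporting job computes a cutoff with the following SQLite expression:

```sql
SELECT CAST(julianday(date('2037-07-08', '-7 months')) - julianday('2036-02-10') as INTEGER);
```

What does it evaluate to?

Adding -7 months to 2037-07-08 gives 2036-12-08.
19 days remain in February 2036 after the 10th (29 − 10).
Full months from March 2036 through November 2036 contribute their day counts.
Then 8 days into December 2036.
Total: 19 + 31 + 30 + 31 + 30 + 31 + 31 + 30 + 31 + 30 + 8 = 302.

302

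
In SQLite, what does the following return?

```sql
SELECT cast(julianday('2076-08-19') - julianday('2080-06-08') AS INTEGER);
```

12 days remain in August 2076 after the 19th (31 − 19).
Full months from September 2076 through May 2080 contribute their day counts.
Then 8 days into June 2080.
Total: 12 + 30 + 31 + 30 + 31 + 31 + 28 + 31 + 30 + 31 + 30 + 31 + 31 + 30 + 31 + 30 + 31 + 31 + 28 + 31 + 30 + 31 + 30 + 31 + 31 + 30 + 31 + 30 + 31 + 31 + 28 + 31 + 30 + 31 + 30 + 31 + 31 + 30 + 31 + 30 + 31 + 31 + 29 + 31 + 30 + 31 + 8 = 1389.
The subtraction is earlier − later, so the result is −1389 → -1389.

-1389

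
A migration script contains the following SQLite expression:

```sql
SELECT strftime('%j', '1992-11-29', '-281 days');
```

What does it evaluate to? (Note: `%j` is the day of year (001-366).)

First apply '-281 days': 1992-11-29 → 1992-02-22.
Day-of-year for 1992-02-22: days since 1992-01-01 inclusive = 53, zero-padded to 053.

053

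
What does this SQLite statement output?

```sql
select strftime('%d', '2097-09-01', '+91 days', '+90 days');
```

01

First apply '+91 days', '+90 days': 2097-09-01 → 2098-03-01.
`%d` extracts the 2-digit day of month: 01.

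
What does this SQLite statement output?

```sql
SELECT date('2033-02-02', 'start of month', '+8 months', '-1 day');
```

2033-09-30

`start of month` rewinds 2033-02-02 to 2033-02-01.
Adding +8 months to 2033-02-01 gives 2033-10-01.
Going back 1 day from 2033-10-01 reaches 2033-09-30 (last day of September, 30 days).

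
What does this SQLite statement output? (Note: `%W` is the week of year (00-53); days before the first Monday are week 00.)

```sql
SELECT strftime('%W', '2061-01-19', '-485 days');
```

38

First apply '-485 days': 2061-01-19 → 2059-09-22.
2059-09-22 is a Monday. SQLite's %W counts Mondays since the year started; the result is 38.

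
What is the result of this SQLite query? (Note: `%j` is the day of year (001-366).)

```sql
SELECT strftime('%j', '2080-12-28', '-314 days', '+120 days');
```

First apply '-314 days', '+120 days': 2080-12-28 → 2080-06-17.
Day-of-year for 2080-06-17: days since 2080-01-01 inclusive = 169, zero-padded to 169.

169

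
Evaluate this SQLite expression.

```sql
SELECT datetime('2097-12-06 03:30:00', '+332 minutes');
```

2097-12-06 09:02:00

332 minutes = 5h 32m; +332 minutes from 2097-12-06 03:30:00 is 2097-12-06 09:02:00.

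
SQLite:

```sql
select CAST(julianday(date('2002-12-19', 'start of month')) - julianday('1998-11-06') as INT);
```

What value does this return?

`start of month` rewinds 2002-12-19 to 2002-12-01.
24 days remain in November 1998 after the 6th (30 − 6).
Full months from December 1998 through November 2002 contribute their day counts.
Then 1 day into December 2002.
Total: 24 + 31 + 31 + 28 + 31 + 30 + 31 + 30 + 31 + 31 + 30 + 31 + 30 + 31 + 31 + 29 + 31 + 30 + 31 + 30 + 31 + 31 + 30 + 31 + 30 + 31 + 31 + 28 + 31 + 30 + 31 + 30 + 31 + 31 + 30 + 31 + 30 + 31 + 31 + 28 + 31 + 30 + 31 + 30 + 31 + 31 + 30 + 31 + 30 + 1 = 1486.

1486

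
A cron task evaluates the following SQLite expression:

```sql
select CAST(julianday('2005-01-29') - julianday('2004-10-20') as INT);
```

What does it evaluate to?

101

11 days remain in October 2004 after the 20th (31 − 20).
November 2004: 30 days.
December 2004: 31 days.
Then 29 days into January 2005.
Total: 11 + 30 + 31 + 29 = 101.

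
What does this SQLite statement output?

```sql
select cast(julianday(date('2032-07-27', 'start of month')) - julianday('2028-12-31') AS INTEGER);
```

1278

`start of month` rewinds 2032-07-27 to 2032-07-01.
0 days remain in December 2028 after the 31st (31 − 31).
Full months from January 2029 through June 2032 contribute their day counts.
Then 1 day into July 2032.
Total: 0 + 31 + 28 + 31 + 30 + 31 + 30 + 31 + 31 + 30 + 31 + 30 + 31 + 31 + 28 + 31 + 30 + 31 + 30 + 31 + 31 + 30 + 31 + 30 + 31 + 31 + 28 + 31 + 30 + 31 + 30 + 31 + 31 + 30 + 31 + 30 + 31 + 31 + 29 + 31 + 30 + 31 + 30 + 1 = 1278.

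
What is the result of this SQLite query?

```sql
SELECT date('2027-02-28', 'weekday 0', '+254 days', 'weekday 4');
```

`weekday 0` advances to the next Sunday; 2027-02-28 is already a Sunday, so it stays at 2027-02-28.
Applying '+254 days' to 2027-02-28: counting 254 days forward gives 2027-11-09.
`weekday 4` advances to the next Thursday; 2027-11-09 is a Tuesday, so it moves forward to 2027-11-11.

2027-11-11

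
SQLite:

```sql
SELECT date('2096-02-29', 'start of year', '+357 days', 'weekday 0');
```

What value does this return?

2096-12-23

`start of year` rewinds 2096-02-29 to 2096-01-01.
Applying '+357 days' to 2096-01-01: counting 357 days forward gives 2096-12-23.
`weekday 0` advances to the next Sunday; 2096-12-23 is already a Sunday, so it stays at 2096-12-23.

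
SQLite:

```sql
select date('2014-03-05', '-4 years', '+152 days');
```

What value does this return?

Adding -4 years to 2014-03-05 gives 2010-03-05.
Applying '+152 days' to 2010-03-05: counting 152 days forward gives 2010-08-04.

2010-08-04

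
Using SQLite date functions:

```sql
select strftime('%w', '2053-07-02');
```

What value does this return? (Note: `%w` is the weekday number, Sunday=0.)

2053-07-02 is a Wednesday; with Sunday=0 that is 3.

3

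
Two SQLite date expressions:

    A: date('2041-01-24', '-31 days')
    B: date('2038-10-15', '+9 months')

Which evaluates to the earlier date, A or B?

A = 2040-12-24.
B = 2039-07-15.
B is earlier.

B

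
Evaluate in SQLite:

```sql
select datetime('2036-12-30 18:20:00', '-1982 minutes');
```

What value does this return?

1982 minutes = 33h 2m; -1982 minutes from 2036-12-30 18:20:00 is 2036-12-29 09:18:00 (crosses midnight).

2036-12-29 09:18:00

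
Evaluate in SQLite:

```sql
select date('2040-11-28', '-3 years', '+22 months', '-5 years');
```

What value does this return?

Adding -3 years to 2040-11-28 gives 2037-11-28.
Adding +22 months to 2037-11-28 gives 2039-09-28.
Adding -5 years to 2039-09-28 gives 2034-09-28.

2034-09-28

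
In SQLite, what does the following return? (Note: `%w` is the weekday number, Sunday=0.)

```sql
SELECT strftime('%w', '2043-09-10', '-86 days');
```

2

First apply '-86 days': 2043-09-10 → 2043-06-16.
2043-06-16 is a Tuesday; with Sunday=0 that is 2.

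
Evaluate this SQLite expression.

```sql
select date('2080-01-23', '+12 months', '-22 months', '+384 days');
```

2080-04-10

Adding +12 months to 2080-01-23 gives 2081-01-23.
Adding -22 months to 2081-01-23 gives 2079-03-23.
Applying '+384 days' to 2079-03-23: counting 384 days forward gives 2080-04-10.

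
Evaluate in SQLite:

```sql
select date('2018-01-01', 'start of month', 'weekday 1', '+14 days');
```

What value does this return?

`start of month` rewinds 2018-01-01 to 2018-01-01.
`weekday 1` advances to the next Monday; 2018-01-01 is already a Monday, so it stays at 2018-01-01.
Advancing 14 more days within January lands on 2018-01-15.

2018-01-15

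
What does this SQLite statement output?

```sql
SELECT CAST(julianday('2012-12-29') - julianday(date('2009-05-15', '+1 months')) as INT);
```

1293

Adding +1 month to 2009-05-15 gives 2009-06-15.
15 days remain in June 2009 after the 15th (30 − 15).
Full months from July 2009 through November 2012 contribute their day counts.
Then 29 days into December 2012.
Total: 15 + 31 + 31 + 30 + 31 + 30 + 31 + 31 + 28 + 31 + 30 + 31 + 30 + 31 + 31 + 30 + 31 + 30 + 31 + 31 + 28 + 31 + 30 + 31 + 30 + 31 + 31 + 30 + 31 + 30 + 31 + 31 + 29 + 31 + 30 + 31 + 30 + 31 + 31 + 30 + 31 + 30 + 29 = 1293.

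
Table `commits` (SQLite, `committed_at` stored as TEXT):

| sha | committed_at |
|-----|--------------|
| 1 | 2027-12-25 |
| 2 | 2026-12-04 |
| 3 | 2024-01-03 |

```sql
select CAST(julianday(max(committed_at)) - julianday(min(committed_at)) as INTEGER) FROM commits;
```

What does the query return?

MIN = 2024-01-03, MAX = 2027-12-25.
28 days remain in January 2024 after the 3rd (31 − 3).
Full months from February 2024 through November 2027 contribute their day counts.
Then 25 days into December 2027.
Total: 28 + 29 + 31 + 30 + 31 + 30 + 31 + 31 + 30 + 31 + 30 + 31 + 31 + 28 + 31 + 30 + 31 + 30 + 31 + 31 + 30 + 31 + 30 + 31 + 31 + 28 + 31 + 30 + 31 + 30 + 31 + 31 + 30 + 31 + 30 + 31 + 31 + 28 + 31 + 30 + 31 + 30 + 31 + 31 + 30 + 31 + 30 + 25 = 1452.

1452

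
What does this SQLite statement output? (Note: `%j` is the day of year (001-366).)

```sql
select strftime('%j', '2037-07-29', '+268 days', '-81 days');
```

032

First apply '+268 days', '-81 days': 2037-07-29 → 2038-02-01.
Day-of-year for 2038-02-01: days since 2038-01-01 inclusive = 32, zero-padded to 032.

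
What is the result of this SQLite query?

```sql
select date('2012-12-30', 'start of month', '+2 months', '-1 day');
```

`start of month` rewinds 2012-12-30 to 2012-12-01.
Adding +2 months to 2012-12-01 gives 2013-02-01.
Going back 1 day from 2013-02-01 reaches 2013-01-31 (last day of January, 31 days).

2013-01-31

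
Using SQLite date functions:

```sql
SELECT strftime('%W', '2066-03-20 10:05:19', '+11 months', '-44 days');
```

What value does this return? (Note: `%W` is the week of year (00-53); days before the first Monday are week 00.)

01

First apply '+11 months', '-44 days': 2066-03-20 10:05:19 → 2067-01-07 10:05:19.
2067-01-07 is a Friday. SQLite's %W counts Mondays since the year started; the result is 01.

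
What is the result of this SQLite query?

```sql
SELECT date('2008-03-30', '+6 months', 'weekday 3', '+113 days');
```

Adding +6 months to 2008-03-30 gives 2008-09-30.
`weekday 3` advances to the next Wednesday; 2008-09-30 is a Tuesday, so it moves forward to 2008-10-01.
Applying '+113 days' to 2008-10-01: counting 113 days forward gives 2009-01-22.

2009-01-22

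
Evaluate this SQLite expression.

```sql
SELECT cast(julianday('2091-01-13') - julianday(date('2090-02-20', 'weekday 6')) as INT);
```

`weekday 6` advances to the next Saturday; 2090-02-20 is a Monday, so it moves forward to 2090-02-25.
3 days remain in February 2090 after the 25th (28 − 25).
Full months from March 2090 through December 2090 contribute their day counts.
Then 13 days into January 2091.
Total: 3 + 31 + 30 + 31 + 30 + 31 + 31 + 30 + 31 + 30 + 31 + 13 = 322.

322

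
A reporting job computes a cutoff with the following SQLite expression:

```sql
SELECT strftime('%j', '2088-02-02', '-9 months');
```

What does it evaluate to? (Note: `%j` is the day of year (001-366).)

122

First apply '-9 months': 2088-02-02 → 2087-05-02.
Day-of-year for 2087-05-02: days since 2087-01-01 inclusive = 122, zero-padded to 122.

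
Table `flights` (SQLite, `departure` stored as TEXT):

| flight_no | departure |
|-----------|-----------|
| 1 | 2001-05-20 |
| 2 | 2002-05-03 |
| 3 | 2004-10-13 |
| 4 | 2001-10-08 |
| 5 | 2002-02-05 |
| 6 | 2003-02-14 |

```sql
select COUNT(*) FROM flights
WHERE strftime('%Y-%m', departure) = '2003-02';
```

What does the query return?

Rows with year-month 2003-02: 2003-02-14 → 1.

1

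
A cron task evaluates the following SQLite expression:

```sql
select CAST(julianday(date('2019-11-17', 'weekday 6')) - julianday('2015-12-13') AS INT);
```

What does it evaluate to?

`weekday 6` advances to the next Saturday; 2019-11-17 is a Sunday, so it moves forward to 2019-11-23.
18 days remain in December 2015 after the 13th (31 − 13).
Full months from January 2016 through October 2019 contribute their day counts.
Then 23 days into November 2019.
Total: 18 + 31 + 29 + 31 + 30 + 31 + 30 + 31 + 31 + 30 + 31 + 30 + 31 + 31 + 28 + 31 + 30 + 31 + 30 + 31 + 31 + 30 + 31 + 30 + 31 + 31 + 28 + 31 + 30 + 31 + 30 + 31 + 31 + 30 + 31 + 30 + 31 + 31 + 28 + 31 + 30 + 31 + 30 + 31 + 31 + 30 + 31 + 23 = 1441.

1441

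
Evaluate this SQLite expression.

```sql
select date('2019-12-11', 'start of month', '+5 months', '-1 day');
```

`start of month` rewinds 2019-12-11 to 2019-12-01.
Adding +5 months to 2019-12-01 gives 2020-05-01.
Going back 1 day from 2020-05-01 reaches 2020-04-30 (last day of April, 30 days).

2020-04-30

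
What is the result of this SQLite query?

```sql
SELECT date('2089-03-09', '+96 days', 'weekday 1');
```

Applying '+96 days' to 2089-03-09: counting 96 days forward gives 2089-06-13.
`weekday 1` advances to the next Monday; 2089-06-13 is already a Monday, so it stays at 2089-06-13.

2089-06-13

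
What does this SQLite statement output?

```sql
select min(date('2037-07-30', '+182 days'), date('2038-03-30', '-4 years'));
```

date('2037-07-30', '+182 days') → 2038-01-28.
date('2038-03-30', '-4 years') → 2034-03-30.
Earlier of the two is 2034-03-30.

2034-03-30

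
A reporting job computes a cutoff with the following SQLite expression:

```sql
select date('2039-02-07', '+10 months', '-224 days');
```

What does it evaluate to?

2039-04-27

Adding +10 months to 2039-02-07 gives 2039-12-07.
Applying '-224 days' to 2039-12-07: counting 224 days back gives 2039-04-27.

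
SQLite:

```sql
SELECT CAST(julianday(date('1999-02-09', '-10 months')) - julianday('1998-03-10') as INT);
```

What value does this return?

Adding -10 months to 1999-02-09 gives 1998-04-09.
21 days remain in March 1998 after the 10th (31 − 10).
Then 9 days into April 1998.
Total: 21 + 9 = 30.

30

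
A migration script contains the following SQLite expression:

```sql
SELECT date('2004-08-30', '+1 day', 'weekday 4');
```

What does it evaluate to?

2004-09-02

Advancing 1 more day within August lands on 2004-08-31.
`weekday 4` advances to the next Thursday; 2004-08-31 is a Tuesday, so it moves forward to 2004-09-02.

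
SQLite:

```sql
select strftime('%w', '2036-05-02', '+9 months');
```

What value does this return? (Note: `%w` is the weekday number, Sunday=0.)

1

First apply '+9 months': 2036-05-02 → 2037-02-02.
2037-02-02 is a Monday; with Sunday=0 that is 1.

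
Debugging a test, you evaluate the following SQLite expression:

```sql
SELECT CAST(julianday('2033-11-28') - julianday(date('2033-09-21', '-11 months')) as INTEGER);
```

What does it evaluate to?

Adding -11 months to 2033-09-21 gives 2032-10-21.
10 days remain in October 2032 after the 21st (31 − 21).
Full months from November 2032 through October 2033 contribute their day counts.
Then 28 days into November 2033.
Total: 10 + 30 + 31 + 31 + 28 + 31 + 30 + 31 + 30 + 31 + 31 + 30 + 31 + 28 = 403.

403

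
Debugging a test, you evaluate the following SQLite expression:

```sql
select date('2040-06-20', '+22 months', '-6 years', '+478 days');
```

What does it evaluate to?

2037-08-11

Adding +22 months to 2040-06-20 gives 2042-04-20.
Adding -6 years to 2042-04-20 gives 2036-04-20.
Applying '+478 days' to 2036-04-20: counting 478 days forward gives 2037-08-11.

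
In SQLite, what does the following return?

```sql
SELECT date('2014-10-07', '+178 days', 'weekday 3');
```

2015-04-08

Applying '+178 days' to 2014-10-07: counting 178 days forward gives 2015-04-03.
`weekday 3` advances to the next Wednesday; 2015-04-03 is a Friday, so it moves forward to 2015-04-08.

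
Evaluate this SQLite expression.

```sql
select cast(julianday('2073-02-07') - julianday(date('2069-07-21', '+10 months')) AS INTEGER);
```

Adding +10 months to 2069-07-21 gives 2070-05-21.
10 days remain in May 2070 after the 21st (31 − 21).
Full months from June 2070 through January 2073 contribute their day counts.
Then 7 days into February 2073.
Total: 10 + 30 + 31 + 31 + 30 + 31 + 30 + 31 + 31 + 28 + 31 + 30 + 31 + 30 + 31 + 31 + 30 + 31 + 30 + 31 + 31 + 29 + 31 + 30 + 31 + 30 + 31 + 31 + 30 + 31 + 30 + 31 + 31 + 7 = 993.

993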